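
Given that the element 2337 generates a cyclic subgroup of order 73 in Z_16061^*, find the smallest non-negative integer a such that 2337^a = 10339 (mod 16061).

14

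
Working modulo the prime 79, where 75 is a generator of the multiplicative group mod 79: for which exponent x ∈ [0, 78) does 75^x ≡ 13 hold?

14

Baby-step giant-step with m = ceil(sqrt(78)) = 9.
Baby table (75^j mod 79 for j=0..8):
  0:1  1:75  2:16  3:15  4:19  5:3  6:67  7:48
  8:45
Giant step factor: 75^(-9) ≡ 61 (mod 79).
Scan 13·61^i mod 79 for i = 0, 1, …:
  i=0: 13   i=1: 3
Match at i=1, j=5: x = 1·9 + 5 = 14.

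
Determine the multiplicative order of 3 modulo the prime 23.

11

The order of 3 must divide p − 1 = 22 = 2 · 11.
Divisors: 1, 2, 11, 22.
Check each in increasing order: 3^1 ≡ 3;  3^2 ≡ 9;  3^11 ≡ 1.
Smallest exponent giving 1 is 11.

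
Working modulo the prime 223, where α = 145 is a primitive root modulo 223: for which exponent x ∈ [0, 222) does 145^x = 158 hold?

197

Baby-step giant-step with m = ceil(sqrt(222)) = 15.
Baby table (145^j mod 223 for j=0..14):
  0:1  1:145  2:63  3:215  4:178  5:165  6:64  7:137
  8:18  9:157  10:19  11:79  12:82  13:71  14:37
Giant step factor: 145^(-15) ≡ 103 (mod 223).
Scan 158·103^i mod 223 for i = 0, 1, …:
  i=0: 158   i=1: 218   i=2: 154   i=3: 29
  i=4: 88   i=5: 144   i=6: 114   i=7: 146
  i=8: 97   i=9: 179   i=10: 151   i=11: 166
  i=12: 150   i=13: 63
Match at i=13, j=2: x = 13·15 + 2 = 197.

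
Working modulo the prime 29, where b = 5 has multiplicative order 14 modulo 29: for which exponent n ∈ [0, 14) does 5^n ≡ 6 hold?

13

Successive powers of 5 modulo 29:
  5^0=1  5^1=5  5^2=25  5^3=9  5^4=16  5^5=22
  5^6=23  5^7=28  5^8=24  5^9=4  5^10=20  5^11=13
  5^12=7  5^13=6
So 5^13 ≡ 6 (mod 29), giving n = 13.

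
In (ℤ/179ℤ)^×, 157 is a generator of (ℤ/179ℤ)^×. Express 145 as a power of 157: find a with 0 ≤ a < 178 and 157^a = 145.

16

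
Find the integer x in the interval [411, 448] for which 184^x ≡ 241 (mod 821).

418

Compute 184^411 mod 821 = 637, then multiply by 184 repeatedly:
  184^411=637  184^412=626  184^413=244  184^414=562  184^415=783
  184^416=397  184^417=800  184^418=241
Found 241 at exponent 418.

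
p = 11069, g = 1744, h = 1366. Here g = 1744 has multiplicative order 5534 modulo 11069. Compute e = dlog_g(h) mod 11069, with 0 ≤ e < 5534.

2531

Baby-step giant-step with m = ceil(sqrt(5534)) = 75.
Baby table (1744^j mod 11069 for j=0..74):
  0:1  1:1744  2:8630  3:7949  4:4668  5:5277  6:4749  7:2644
  8:6432  9:4511  10:8194  11:257  12:5448  13:4110  14:6197  15:4224
  16:5771  17:2903  18:4299  19:3743  20:8151  21:2748  22:10704  23:5442
  24:4715  25:9762  26:806  27:10970  28:4448  29:9012  30:10017  31:2766
  32:8889  33:5816  34:3900  35:5234  36:7240  37:7900  38:7764  39:3029
  40:2663  41:6361  42:2446  43:4259  44:397  45:6090  46:5789  47:1088
  48:4673  49:2928  50:3623  51:9182  52:7634  53:8758  54:9801  55:2408
  56:4401  57:4527  58:2891  59:5509  60:10873  61:1315  62:2077  63:2725
  64:3799  65:6194  66:10061  67:2019  68:1194  69:1364  70:10050  71:4973
  72:5885  73:2477  74:2978
Giant step factor: 1744^(-75) ≡ 3909 (mod 11069).
Scan 1366·3909^i mod 11069 for i = 0, 1, …:
  i=0: 1366   i=1: 4436   i=2: 6270   i=3: 2664
  i=4: 8716   i=5: 462   i=6: 1711   i=7: 2623
  i=8: 3413   i=9: 3272     …   i=32: 10433
  i=33: 4401
Match at i=33, j=56: e = 33·75 + 56 = 2531.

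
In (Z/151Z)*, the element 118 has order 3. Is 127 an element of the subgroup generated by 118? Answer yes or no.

⟨118⟩ has order 3; its elements mod 151 are {1, 32, 118}.
127 is not in this set.

no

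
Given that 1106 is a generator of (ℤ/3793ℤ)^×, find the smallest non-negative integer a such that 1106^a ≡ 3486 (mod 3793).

1804

Baby-step giant-step with m = ceil(sqrt(3792)) = 62.
Baby table (1106^j mod 3793 for j=0..61):
  0:1  1:1106  2:1890  3:397  4:2887  5:3109  6:2096  7:653
  8:1548  9:1445  10:1317  11:90  12:922  13:3208  14:1593  15:1906
  16:2921  17:2783  18:1875  19:2772  20:1088  21:947  22:514  23:3327
  24:452  25:3029  26:855  27:1173  28:132  29:1858  30:2935  31:3095
  32:1784  33:744  34:3576  35:2750  36:3307  37:1090  38:3159  39:501
  40:328  41:2433  42:1661  43:1254  44:2479  45:3228  46:955  47:1776
  48:3275  49:3628  50:3367  51:2969  52:2769  53:1563  54:2863  55:3116
  56:2252  57:2504  58:534  59:2689  60:322  61:3383
Giant step factor: 1106^(-62) ≡ 2104 (mod 3793).
Scan 3486·2104^i mod 3793 for i = 0, 1, …:
  i=0: 3486   i=1: 2675   i=2: 3181   i=3: 1972
  i=4: 3339   i=5: 620   i=6: 3481   i=7: 3534
  i=8: 1256   i=9: 2696     …   i=28: 1573
  i=29: 2096
Match at i=29, j=6: a = 29·62 + 6 = 1804.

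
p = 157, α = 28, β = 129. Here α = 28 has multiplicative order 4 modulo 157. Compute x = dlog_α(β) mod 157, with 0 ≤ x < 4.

3

Successive powers of 28 modulo 157:
  28^0=1  28^1=28  28^2=156  28^3=129
So 28^3 ≡ 129 (mod 157), giving x = 3.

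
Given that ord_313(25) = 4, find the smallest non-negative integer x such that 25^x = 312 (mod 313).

2

Successive powers of 25 modulo 313:
  25^0=1  25^1=25  25^2=312
So 25^2 ≡ 312 (mod 313), giving x = 2.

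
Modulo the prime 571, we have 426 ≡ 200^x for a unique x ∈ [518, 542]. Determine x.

523

Compute 200^518 mod 571 = 295, then multiply by 200 repeatedly:
  200^518=295  200^519=187  200^520=285  200^521=471  200^522=556
  200^523=426
Found 426 at exponent 523.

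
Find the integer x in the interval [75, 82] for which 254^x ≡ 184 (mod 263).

Compute 254^75 mod 263 = 231, then multiply by 254 repeatedly:
  254^75=231  254^76=25  254^77=38  254^78=184
Found 184 at exponent 78.

78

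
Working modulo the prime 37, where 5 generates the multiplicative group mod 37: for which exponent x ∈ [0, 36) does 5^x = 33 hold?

Successive powers of 5 modulo 37:
  5^0=1  5^1=5  5^2=25  5^3=14  5^4=33
So 5^4 ≡ 33 (mod 37), giving x = 4.

4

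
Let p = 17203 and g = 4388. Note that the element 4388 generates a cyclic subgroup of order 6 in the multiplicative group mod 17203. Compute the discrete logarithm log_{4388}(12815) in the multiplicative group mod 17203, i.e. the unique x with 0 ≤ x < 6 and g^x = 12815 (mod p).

4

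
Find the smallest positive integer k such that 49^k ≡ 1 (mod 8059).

4029

The order of 49 must divide p − 1 = 8058 = 2 · 3 · 17 · 79.
Divisors: 1, 2, 3, 6, 17, 34, 51, 79, 102, 158, 237, 474, 1343, 2686, 4029, 8058.
Check each in increasing order: 49^1 ≡ 49;  49^2 ≡ 2401;  49^3 ≡ 4823;  49^6 ≡ 3055;  49^17 ≡ 5673;  49^34 ≡ 3342;  49^51 ≡ 4398;  49^79 ≡ 1701;  49^102 ≡ 804;  49^158 ≡ 220;  49^237 ≡ 3506;  49^474 ≡ 2061;  49^1343 ≡ 2765;  49^2686 ≡ 5293;  49^4029 ≡ 1.
Smallest exponent giving 1 is 4029.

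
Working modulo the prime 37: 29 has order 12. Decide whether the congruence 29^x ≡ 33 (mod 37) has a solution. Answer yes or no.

no

⟨29⟩ has order 12; its elements mod 37 are {1, 6, 8, 10, 11, 14, 23, 26, 27, 29, 31, 36}.
33 is not in this set.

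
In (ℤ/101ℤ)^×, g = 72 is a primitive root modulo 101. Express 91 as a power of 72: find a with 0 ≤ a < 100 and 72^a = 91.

Baby-step giant-step with m = ceil(sqrt(100)) = 10.
Baby table (72^j mod 101 for j=0..9):
  0:1  1:72  2:33  3:53  4:79  5:32  6:82  7:46
  8:80  9:3
Giant step factor: 72^(-10) ≡ 65 (mod 101).
Scan 91·65^i mod 101 for i = 0, 1, …:
  i=0: 91   i=1: 57   i=2: 69   i=3: 41
  i=4: 39   i=5: 10   i=6: 44   i=7: 32
Match at i=7, j=5: a = 7·10 + 5 = 75.

75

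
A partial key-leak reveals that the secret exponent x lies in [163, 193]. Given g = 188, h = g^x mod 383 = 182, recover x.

179

Compute 188^163 mod 383 = 131, then multiply by 188 repeatedly:
  188^163=131  188^164=116  188^165=360  188^166=272  188^167=197
  188^168=268  188^169=211  188^170=219  188^171=191  188^172=289
  188^173=329  188^174=189  188^175=296  188^176=113  188^177=179
  188^178=331  188^179=182
Found 182 at exponent 179.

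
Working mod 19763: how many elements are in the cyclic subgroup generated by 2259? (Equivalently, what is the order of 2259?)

9881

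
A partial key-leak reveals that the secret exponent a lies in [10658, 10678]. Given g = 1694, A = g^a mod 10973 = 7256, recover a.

Compute 1694^10658 mod 10973 = 6650, then multiply by 1694 repeatedly:
  1694^10658=6650  1694^10659=6802  1694^10660=938  1694^10661=8860  1694^10662=8749
  1694^10663=7256
Found 7256 at exponent 10663.

10663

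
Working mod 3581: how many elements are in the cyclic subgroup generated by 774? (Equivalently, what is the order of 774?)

The order of 774 must divide p − 1 = 3580 = 2^2 · 5 · 179.
Divisors: 1, 2, 4, 5, 10, 20, 179, 358, 716, 895, 1790, 3580.
Check each in increasing order: 774^1 ≡ 774;  774^2 ≡ 1049;  774^4 ≡ 1034;  774^5 ≡ 1753;  774^10 ≡ 511;  774^20 ≡ 3289;  774^179 ≡ 1362;  774^358 ≡ 86;  774^716 ≡ 234;  774^895 ≡ 3580;  774^1790 ≡ 1.
Smallest exponent giving 1 is 1790.

1790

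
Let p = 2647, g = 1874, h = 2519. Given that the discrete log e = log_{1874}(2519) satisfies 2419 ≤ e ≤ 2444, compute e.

Compute 1874^2419 mod 2647 = 2517, then multiply by 1874 repeatedly:
  1874^2419=2517  1874^2420=2551  1874^2421=92  1874^2422=353  1874^2423=2419
  1874^2424=1542  1874^2425=1831  1874^2426=782  1874^2427=1677  1874^2428=709
  1874^2429=2519
Found 2519 at exponent 2429.

2429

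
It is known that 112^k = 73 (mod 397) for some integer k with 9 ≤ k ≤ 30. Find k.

16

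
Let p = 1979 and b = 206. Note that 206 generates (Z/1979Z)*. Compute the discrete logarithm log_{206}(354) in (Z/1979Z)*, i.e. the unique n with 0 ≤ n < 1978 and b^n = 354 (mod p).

1473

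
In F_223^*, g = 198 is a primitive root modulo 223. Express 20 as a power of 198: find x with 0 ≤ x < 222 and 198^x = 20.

Baby-step giant-step with m = ceil(sqrt(222)) = 15.
Baby table (198^j mod 223 for j=0..14):
  0:1  1:198  2:179  3:208  4:152  5:214  6:2  7:173
  8:135  9:193  10:81  11:205  12:4  13:123  14:47
Giant step factor: 198^(-15) ≡ 26 (mod 223).
Scan 20·26^i mod 223 for i = 0, 1, …:
  i=0: 20   i=1: 74   i=2: 140   i=3: 72
  i=4: 88   i=5: 58   i=6: 170   i=7: 183
  i=8: 75   i=9: 166   i=10: 79   i=11: 47
Match at i=11, j=14: x = 11·15 + 14 = 179.

179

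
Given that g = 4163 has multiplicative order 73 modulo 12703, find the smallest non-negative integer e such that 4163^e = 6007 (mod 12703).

Successive powers of 4163 modulo 12703:
  4163^0=1  4163^1=4163  4163^2=3677  4163^3=236  4163^4=4337  4163^5=3968
  4163^6=4884  4163^7=7292  4163^8=9129  4163^9=9354  4163^10=6007
So 4163^10 ≡ 6007 (mod 12703), giving e = 10.

10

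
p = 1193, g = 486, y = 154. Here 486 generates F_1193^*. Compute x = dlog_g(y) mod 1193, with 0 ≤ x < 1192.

Baby-step giant-step with m = ceil(sqrt(1192)) = 35.
Baby table (486^j mod 1193 for j=0..34):
  0:1  1:486  2:1175  3:796  4:324  5:1181  6:133  7:216
  8:1185  9:884  10:144  11:790  12:987  13:96  14:129  15:658
  16:64  17:86  18:41  19:838  20:455  21:425  22:161  23:701
  24:681  25:505  26:865  27:454  28:1132  29:179  30:1098  31:357
  32:517  33:732  34:238
Giant step factor: 486^(-35) ≡ 45 (mod 1193).
Scan 154·45^i mod 1193 for i = 0, 1, …:
  i=0: 154   i=1: 965   i=2: 477   i=3: 1184
  i=4: 788   i=5: 863   i=6: 659   i=7: 1023
  i=8: 701
Match at i=8, j=23: x = 8·35 + 23 = 303.

303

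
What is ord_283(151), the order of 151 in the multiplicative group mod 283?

47

The order of 151 must divide p − 1 = 282 = 2 · 3 · 47.
Divisors: 1, 2, 3, 6, 47, 94, 141, 282.
Check each in increasing order: 151^1 ≡ 151;  151^2 ≡ 161;  151^3 ≡ 256;  151^6 ≡ 163;  151^47 ≡ 1.
Smallest exponent giving 1 is 47.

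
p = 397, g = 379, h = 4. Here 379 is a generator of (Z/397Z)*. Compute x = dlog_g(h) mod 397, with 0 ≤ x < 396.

342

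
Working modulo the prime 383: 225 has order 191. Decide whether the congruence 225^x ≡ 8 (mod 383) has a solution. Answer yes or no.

yes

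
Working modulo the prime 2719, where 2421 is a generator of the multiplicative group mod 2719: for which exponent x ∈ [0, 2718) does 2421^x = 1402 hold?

2622

Baby-step giant-step with m = ceil(sqrt(2718)) = 53.
Baby table (2421^j mod 2719 for j=0..52):
  0:1  1:2421  2:1796  3:435  4:882  5:907  6:1614  7:291
  8:290  9:588  10:1511  11:1076  12:194  13:2006  14:392  15:101
  16:2530  17:1942  18:431  19:2074  20:1880  21:2593  22:2201  23:2100
  24:2289  25:347  26:2635  27:561  28:1400  29:1526  30:2044  31:2663
  32:374  33:27  34:111  35:2269  36:869  37:2062  38:18  39:74
  40:2419  41:2392  42:2281  43:12  44:1862  45:2519  46:2501  47:2427
  48:8  49:335  50:773  51:761  52:1618
Giant step factor: 2421^(-53) ≡ 510 (mod 2719).
Scan 1402·510^i mod 2719 for i = 0, 1, …:
  i=0: 1402   i=1: 2642   i=2: 1515   i=3: 454
  i=4: 425   i=5: 1949   i=6: 1555   i=7: 1821
  i=8: 1531   i=9: 457     …   i=48: 38
  i=49: 347
Match at i=49, j=25: x = 49·53 + 25 = 2622.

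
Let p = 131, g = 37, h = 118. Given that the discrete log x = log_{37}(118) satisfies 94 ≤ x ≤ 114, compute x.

113

Compute 37^94 mod 131 = 105, then multiply by 37 repeatedly:
  37^94=105  37^95=86  37^96=38  37^97=96  37^98=15
  37^99=31  37^100=99  37^101=126  37^102=77  37^103=98
  37^104=89  37^105=18  37^106=11  37^107=14  37^108=125
  37^109=40  37^110=39  37^111=2  37^112=74  37^113=118
Found 118 at exponent 113.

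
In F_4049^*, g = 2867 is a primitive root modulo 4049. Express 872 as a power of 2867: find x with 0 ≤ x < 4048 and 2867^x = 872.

3540

Baby-step giant-step with m = ceil(sqrt(4048)) = 64.
Baby table (2867^j mod 4049 for j=0..63):
  0:1  1:2867  2:219  3:278  4:3422  5:147  6:353  7:3850
  8:376  9:958  10:1364  11:3303  12:3139  13:2635  14:3160  15:2107
  16:3710  17:3896  18:2690  19:2934  20:2005  21:2804  22:1803  23:2677
  24:2104  25:3207  26:3239  27:1856  28:766  29:1564  30:1745  31:2400
  32:1549  33:3279  34:3164  35:1428  36:537  37:959  38:182  39:3522
  40:3417  41:2008  42:3307  43:2460  44:3511  45:223  46:3648  47:249
  48:1259  49:1894  50:389  51:1788  52:162  53:2868  54:3086  55:497
  56:3700  57:3569  58:500  59:154  60:177  61:1334  62:2322  63:618
Giant step factor: 2867^(-64) ≡ 1802 (mod 4049).
Scan 872·1802^i mod 4049 for i = 0, 1, …:
  i=0: 872   i=1: 332   i=2: 3061   i=3: 1184
  i=4: 3794   i=5: 2076   i=6: 3725   i=7: 3257
  i=8: 2113   i=9: 1566     …   i=54: 3949
  i=55: 2005
Match at i=55, j=20: x = 55·64 + 20 = 3540.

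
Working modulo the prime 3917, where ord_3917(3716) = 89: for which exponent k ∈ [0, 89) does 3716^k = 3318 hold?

74

Baby-step giant-step with m = ceil(sqrt(89)) = 10.
Baby table (3716^j mod 3917 for j=0..9):
  0:1  1:3716  2:1231  3:3257  4:3399  5:2276  6:813  7:1101
  8:1968  9:49
Giant step factor: 3716^(-10) ≡ 3709 (mod 3917).
Scan 3318·3709^i mod 3917 for i = 0, 1, …:
  i=0: 3318   i=1: 3165   i=2: 3653   i=3: 74
  i=4: 276   i=5: 1347   i=6: 1848   i=7: 3399
Match at i=7, j=4: k = 7·10 + 4 = 74.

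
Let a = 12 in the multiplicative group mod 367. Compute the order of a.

366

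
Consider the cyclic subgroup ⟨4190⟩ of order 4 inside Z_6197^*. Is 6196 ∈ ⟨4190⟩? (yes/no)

⟨4190⟩ has order 4; its elements mod 6197 are {1, 2007, 4190, 6196}.
6196 is in this set.

yes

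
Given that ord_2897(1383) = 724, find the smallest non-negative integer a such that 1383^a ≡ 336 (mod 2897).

594

Baby-step giant-step with m = ceil(sqrt(724)) = 27.
Baby table (1383^j mod 2897 for j=0..26):
  0:1  1:1383  2:669  3:1084  4:1423  5:946  6:1771  7:1328
  8:2823  9:1950  10:2640  11:900  12:1887  13:2421  14:2208  15:226
  16:2579  17:550  18:1636  19:31  20:2315  21:460  22:1737  23:658
  24:356  25:2755  26:610
Giant step factor: 1383^(-27) ≡ 221 (mod 2897).
Scan 336·221^i mod 2897 for i = 0, 1, …:
  i=0: 336   i=1: 1831   i=2: 1968   i=3: 378
  i=4: 2422   i=5: 2214   i=6: 2598   i=7: 552
  i=8: 318   i=9: 750     …   i=21: 603
  i=22: 1
Match at i=22, j=0: a = 22·27 + 0 = 594.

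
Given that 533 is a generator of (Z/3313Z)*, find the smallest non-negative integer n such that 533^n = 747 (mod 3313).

819

Baby-step giant-step with m = ceil(sqrt(3312)) = 58.
Baby table (533^j mod 3313 for j=0..57):
  0:1  1:533  2:2484  3:2085  4:1450  5:921  6:569  7:1794
  8:2058  9:311  10:113  11:595  12:2400  13:382  14:1513  15:1370
  16:1350  17:629  18:644  19:2013  20:2830  21:975  22:2847  23:97
  24:2006  25:2412  26:152  27:1504  28:3199  29:2185  30:1742  31:846
  32:350  33:1022  34:1394  35:890  36:611  37:989  38:370  39:1743
  40:1379  41:2834  42:3107  43:2844  44:1811  45:1180  46:2783  47:2428
  48:2054  49:1492  50:116  51:2194  52:3226  53:11  54:2550  55:820
  56:3057  57:2698
Giant step factor: 533^(-58) ≡ 811 (mod 3313).
Scan 747·811^i mod 3313 for i = 0, 1, …:
  i=0: 747   i=1: 2851   i=2: 3000   i=3: 1258
  i=4: 3147   i=5: 1207   i=6: 1542   i=7: 1561
  i=8: 405   i=9: 468     …   i=13: 3209
  i=14: 1794
Match at i=14, j=7: n = 14·58 + 7 = 819.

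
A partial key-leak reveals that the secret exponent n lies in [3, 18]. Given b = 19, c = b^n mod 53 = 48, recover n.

Compute 19^3 mod 53 = 22, then multiply by 19 repeatedly:
  19^3=22  19^4=47  19^5=45  19^6=7  19^7=27
  19^8=36  19^9=48
Found 48 at exponent 9.

9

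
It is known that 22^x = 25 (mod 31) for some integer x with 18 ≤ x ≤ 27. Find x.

Compute 22^18 mod 31 = 16, then multiply by 22 repeatedly:
  22^18=16  22^19=11  22^20=25
Found 25 at exponent 20.

20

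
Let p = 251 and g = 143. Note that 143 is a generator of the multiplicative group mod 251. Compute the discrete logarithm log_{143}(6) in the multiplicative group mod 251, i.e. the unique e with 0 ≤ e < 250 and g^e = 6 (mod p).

7

Successive powers of 143 modulo 251:
  143^0=1  143^1=143  143^2=118  143^3=57  143^4=119  143^5=200
  143^6=237  143^7=6
So 143^7 ≡ 6 (mod 251), giving e = 7.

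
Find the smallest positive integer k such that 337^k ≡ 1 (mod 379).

The order of 337 must divide p − 1 = 378 = 2 · 3^3 · 7.
Divisors: 1, 2, 3, 6, 7, 9, 14, 18, 21, 27, 42, 54, 63, 126, 189, 378.
Check each in increasing order: 337^1 ≡ 337;  337^2 ≡ 248;  337^3 ≡ 196;  337^6 ≡ 137;  337^7 ≡ 310;  337^9 ≡ 322;  337^14 ≡ 213;  337^18 ≡ 217;  337^21 ≡ 84;  337^27 ≡ 138;  337^42 ≡ 234;  337^54 ≡ 94;  337^63 ≡ 327;  337^126 ≡ 51;  337^189 ≡ 1.
Smallest exponent giving 1 is 189.

189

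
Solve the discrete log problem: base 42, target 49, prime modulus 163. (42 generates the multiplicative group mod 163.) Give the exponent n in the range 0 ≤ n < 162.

86

Baby-step giant-step with m = ceil(sqrt(162)) = 13.
Baby table (42^j mod 163 for j=0..12):
  0:1  1:42  2:134  3:86  4:26  5:114  6:61  7:117
  8:24  9:30  10:119  11:108  12:135
Giant step factor: 42^(-13) ≡ 149 (mod 163).
Scan 49·149^i mod 163 for i = 0, 1, …:
  i=0: 49   i=1: 129   i=2: 150   i=3: 19
  i=4: 60   i=5: 138   i=6: 24
Match at i=6, j=8: n = 6·13 + 8 = 86.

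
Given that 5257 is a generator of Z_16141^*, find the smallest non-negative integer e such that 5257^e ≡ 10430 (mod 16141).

Baby-step giant-step with m = ceil(sqrt(16140)) = 128.
Baby table (5257^j mod 16141 for j=0..127):
  0:1  1:5257  2:2657  3:5884  4:6032  5:9300  6:15152  7:14370
  8:3210  9:7625  10:6522  11:2670  12:9661  13:8291  14:5087  15:12863
  16:6142  17:6494  18:743  19:15970  20:4949  21:13742  22:10719  23:1552
  24:7659  25:7709  26:12303  27:16025  28:3546  29:14608  30:11519  31:10492
  32:2647  33:1737  34:11744  35:15024  36:3255  37:2075  38:13100  39:9194
  40:6704  41:7125  42:9005  43:13873  44:5323  45:10658  46:3695  47:6992
  48:3887  49:15594  50:13660  51:15452  52:9652  53:9401  54:13456  55:8330
  56:277  57:3499  58:9644  59:15768  60:8341  61:9681  62:444  63:9804
  64:1415  65:13795  66:14943  67:13245  68:12832  69:4585  70:4832  71:12031
  72:6529  73:7187  74:12119  75:1056  76:15029  77:13399  78:15360  79:10238
  80:7072  81:4781  82:2180  83:150  84:13782  85:11166  86:10986  87:904
  88:6874  89:13060  90:8747  91:13411  92:13880  93:9840  94:13116  95:12601
  96:793  97:4423  98:8671  99:1263  100:5640  101:14604  102:6632  103:16005
  104:11393  105:9891  106:6826  107:2839  108:10339  109:5376  110:14882  111:15388
  112:12165  113:763  114:8123  115:9666  116:2294  117:2231  118:10001  119:4020
  120:4571  121:11939  122:7115  123:4858  124:3444  125:11047  126:14902  127:7541
Giant step factor: 5257^(-128) ≡ 7820 (mod 16141).
Scan 10430·7820^i mod 16141 for i = 0, 1, …:
  i=0: 10430   i=1: 2127   i=2: 7910   i=3: 3888
  i=4: 10657   i=5: 1757   i=6: 3749   i=7: 5124
  i=8: 7718   i=9: 3561     …   i=92: 8986
  i=93: 8747
Match at i=93, j=90: e = 93·128 + 90 = 11994.

11994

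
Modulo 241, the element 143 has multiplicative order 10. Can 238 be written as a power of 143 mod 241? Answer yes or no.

no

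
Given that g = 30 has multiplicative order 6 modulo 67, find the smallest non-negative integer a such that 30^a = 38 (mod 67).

Successive powers of 30 modulo 67:
  30^0=1  30^1=30  30^2=29  30^3=66  30^4=37  30^5=38
So 30^5 ≡ 38 (mod 67), giving a = 5.

5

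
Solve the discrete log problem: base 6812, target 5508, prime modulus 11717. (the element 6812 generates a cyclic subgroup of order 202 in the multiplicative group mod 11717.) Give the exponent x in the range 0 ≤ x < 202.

Baby-step giant-step with m = ceil(sqrt(202)) = 15.
Baby table (6812^j mod 11717 for j=0..14):
  0:1  1:6812  2:4024  3:5425  4:11399  5:1429  6:9238  7:8966
  8:7388  9:2541  10:3283  11:7760  12:5733  13:435  14:10536
Giant step factor: 6812^(-15) ≡ 6020 (mod 11717).
Scan 5508·6020^i mod 11717 for i = 0, 1, …:
  i=0: 5508   i=1: 10767   i=2: 10613   i=3: 9176
  i=4: 5582   i=5: 11001   i=6: 1536   i=7: 2007
  i=8: 1913   i=9: 10166   i=10: 1429
Match at i=10, j=5: x = 10·15 + 5 = 155.

155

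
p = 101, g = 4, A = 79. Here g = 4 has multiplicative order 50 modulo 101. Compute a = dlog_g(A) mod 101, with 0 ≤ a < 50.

32

Baby-step giant-step with m = ceil(sqrt(50)) = 8.
Baby table (4^j mod 101 for j=0..7):
  0:1  1:4  2:16  3:64  4:54  5:14  6:56  7:22
Giant step factor: 4^(-8) ≡ 31 (mod 101).
Scan 79·31^i mod 101 for i = 0, 1, …:
  i=0: 79   i=1: 25   i=2: 68   i=3: 88
  i=4: 1
Match at i=4, j=0: a = 4·8 + 0 = 32.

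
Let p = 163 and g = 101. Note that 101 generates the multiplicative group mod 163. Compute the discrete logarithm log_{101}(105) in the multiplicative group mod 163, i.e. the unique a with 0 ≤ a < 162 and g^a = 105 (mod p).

Successive powers of 101 modulo 163:
  101^0=1  101^1=101  101^2=95  101^3=141  101^4=60  101^5=29
  101^6=158  101^7=147  101^8=14  101^9=110  101^10=26  101^11=18
  101^12=25  101^13=80  101^14=93  101^15=102  101^16=33  101^17=73
  101^18=38  101^19=89  101^20=24  101^21=142  101^22=161  101^23=124
  101^24=136  101^25=44  101^26=43  101^27=105
So 101^27 ≡ 105 (mod 163), giving a = 27.

27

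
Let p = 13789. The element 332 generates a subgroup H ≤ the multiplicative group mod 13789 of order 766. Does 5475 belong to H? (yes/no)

yes

5475 ∈ ⟨332⟩ iff 5475^766 ≡ 1 (mod 13789), since |⟨332⟩| = 766.
5475^766 mod 13789 = 1.
Since 1 = 1, 5475 lies in the subgroup.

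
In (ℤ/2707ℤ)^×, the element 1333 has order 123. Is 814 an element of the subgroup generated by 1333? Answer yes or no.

no

814 ∈ ⟨1333⟩ iff 814^123 ≡ 1 (mod 2707), since |⟨1333⟩| = 123.
814^123 mod 2707 = 2706.
Since 2706 ≠ 1, 814 does not lie in the subgroup.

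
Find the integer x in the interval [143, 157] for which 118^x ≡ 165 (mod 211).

Compute 118^143 mod 211 = 164, then multiply by 118 repeatedly:
  118^143=164  118^144=151  118^145=94  118^146=120  118^147=23
  118^148=182  118^149=165
Found 165 at exponent 149.

149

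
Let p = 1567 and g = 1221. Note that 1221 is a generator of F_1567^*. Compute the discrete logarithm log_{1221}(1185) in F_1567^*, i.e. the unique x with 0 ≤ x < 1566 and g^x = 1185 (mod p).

986

Baby-step giant-step with m = ceil(sqrt(1566)) = 40.
Baby table (1221^j mod 1567 for j=0..39):
  0:1  1:1221  2:624  3:342  4:760  5:296  6:1006  7:1365
  8:944  9:879  10:1431  11:46  12:1321  13:498  14:62  15:486
  16:1080  17:833  18:110  19:1115  20:1259  21:12  22:549  23:1220
  24:970  25:1285  26:418  27:1103  28:710  29:359  30:1146  31:1502
  32:552  33:182  34:1275  35:744  36:1131  37:424  38:594  39:1320
Giant step factor: 1221^(-40) ≡ 1049 (mod 1567).
Scan 1185·1049^i mod 1567 for i = 0, 1, …:
  i=0: 1185   i=1: 434   i=2: 836   i=3: 1011
  i=4: 1247   i=5: 1225   i=6: 85   i=7: 1413
  i=8: 1422   i=9: 1461     …   i=23: 217
  i=24: 418
Match at i=24, j=26: x = 24·40 + 26 = 986.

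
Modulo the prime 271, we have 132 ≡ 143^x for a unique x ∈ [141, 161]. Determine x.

Compute 143^141 mod 271 = 132, then multiply by 143 repeatedly:
  143^141=132
Found 132 at exponent 141.

141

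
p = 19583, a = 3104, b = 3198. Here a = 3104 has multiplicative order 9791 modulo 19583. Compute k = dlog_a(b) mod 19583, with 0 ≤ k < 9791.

8030

Baby-step giant-step with m = ceil(sqrt(9791)) = 99.
Baby table (3104^j mod 19583 for j=0..98):
  0:1  1:3104  2:19563  3:16252  4:400  5:7871  6:11583  7:18827
  8:3336  9:15120  10:11612  11:10928  12:2756  13:16436  14:3629  15:4191
  16:5752  17:14095  18:2458  19:11845  20:9589  21:17679  22:4050  23:18497
  24:16915  25:2137  26:14194  27:16009  28:9865  29:12731  30:18113  31:19542
  32:9817  33:820  34:19073  35:3183  36:10200  37:14672  38:11413  39:305
  40:6736  41:13483  42:2361  43:4502  44:11529  45:7875  46:4416  47:18747
  48:9595  49:16720  50:3930  51:18094  52:19315  53:10197  54:5360  55:11473
  56:10298  57:5536  58:9453  59:6778  60:6770  61:1521  62:1681  63:8746
  64:5546  65:1327  66:6578  67:12626  68:5521  69:2059  70:7078  71:17569
  72:15104  73:1114  74:11248  75:16886  76:10036  77:14774  78:14693  79:17848
  80:19468  81:15117  82:2300  83:10988  84:12749  85:15236  86:19182  87:8608
  88:8020  89:4087  90:15847  91:16175  92:15971  93:9411  94:13491  95:7610
  96:4342  97:4464  98:11075
Giant step factor: 3104^(-99) ≡ 13013 (mod 19583).
Scan 3198·13013^i mod 19583 for i = 0, 1, …:
  i=0: 3198   i=1: 1699   i=2: 19463   i=3: 5080
  i=4: 13415   i=5: 6533   i=6: 4126   i=7: 14635
  i=8: 580   i=9: 8085     …   i=80: 12386
  i=81: 10928
Match at i=81, j=11: k = 81·99 + 11 = 8030.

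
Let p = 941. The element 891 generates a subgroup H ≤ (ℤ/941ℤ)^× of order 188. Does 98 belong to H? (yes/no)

no

98 ∈ ⟨891⟩ iff 98^188 ≡ 1 (mod 941), since |⟨891⟩| = 188.
98^188 mod 941 = 349.
Since 349 ≠ 1, 98 does not lie in the subgroup.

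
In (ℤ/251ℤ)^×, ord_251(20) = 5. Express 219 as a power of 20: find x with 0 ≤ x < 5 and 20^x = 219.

Successive powers of 20 modulo 251:
  20^0=1  20^1=20  20^2=149  20^3=219
So 20^3 ≡ 219 (mod 251), giving x = 3.

3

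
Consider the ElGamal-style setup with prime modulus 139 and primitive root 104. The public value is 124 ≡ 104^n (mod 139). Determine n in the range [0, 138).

40

Baby-step giant-step with m = ceil(sqrt(138)) = 12.
Baby table (104^j mod 139 for j=0..11):
  0:1  1:104  2:113  3:76  4:120  5:109  6:77  7:85
  8:83  9:14  10:66  11:53
Giant step factor: 104^(-12) ≡ 55 (mod 139).
Scan 124·55^i mod 139 for i = 0, 1, …:
  i=0: 124   i=1: 9   i=2: 78   i=3: 120
Match at i=3, j=4: n = 3·12 + 4 = 40.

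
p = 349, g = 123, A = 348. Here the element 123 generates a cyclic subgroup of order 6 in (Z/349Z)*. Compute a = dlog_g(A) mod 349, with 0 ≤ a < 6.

Successive powers of 123 modulo 349:
  123^0=1  123^1=123  123^2=122  123^3=348
So 123^3 ≡ 348 (mod 349), giving a = 3.

3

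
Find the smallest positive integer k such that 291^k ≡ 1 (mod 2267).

The order of 291 must divide p − 1 = 2266 = 2 · 11 · 103.
Divisors: 1, 2, 11, 22, 103, 206, 1133, 2266.
Check each in increasing order: 291^1 ≡ 291;  291^2 ≡ 802;  291^11 ≡ 1736;  291^22 ≡ 853;  291^103 ≡ 1337;  291^206 ≡ 1173;  291^1133 ≡ 1.
Smallest exponent giving 1 is 1133.

1133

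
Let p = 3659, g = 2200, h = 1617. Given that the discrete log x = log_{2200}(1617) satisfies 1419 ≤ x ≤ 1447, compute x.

1436

Compute 2200^1419 mod 3659 = 362, then multiply by 2200 repeatedly:
  2200^1419=362  2200^1420=2397  2200^1421=781  2200^1422=2129  2200^1423=280
  2200^1424=1288  2200^1425=1534  2200^1426=1202  2200^1427=2602  2200^1428=1724
  2200^1429=2076  2200^1430=768  2200^1431=2801  2200^1432=444  2200^1433=3506
  2200^1434=28  2200^1435=3056  2200^1436=1617
Found 1617 at exponent 1436.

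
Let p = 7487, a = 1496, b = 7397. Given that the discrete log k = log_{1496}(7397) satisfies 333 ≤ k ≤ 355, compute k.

354

Compute 1496^333 mod 7487 = 1271, then multiply by 1496 repeatedly:
  1496^333=1271  1496^334=7205  1496^335=4887  1496^336=3640  1496^337=2391
  1496^338=5637  1496^339=2590  1496^340=3861  1496^341=3579  1496^342=979
  1496^343=4619  1496^344=7010  1496^345=5160  1496^346=263  1496^347=4124
  1496^348=216  1496^349=1195  1496^350=5814  1496^351=5337  1496^352=3010
  1496^353=3273  1496^354=7397
Found 7397 at exponent 354.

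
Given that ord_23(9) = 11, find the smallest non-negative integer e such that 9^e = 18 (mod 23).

10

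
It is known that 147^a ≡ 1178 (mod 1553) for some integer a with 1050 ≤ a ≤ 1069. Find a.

1068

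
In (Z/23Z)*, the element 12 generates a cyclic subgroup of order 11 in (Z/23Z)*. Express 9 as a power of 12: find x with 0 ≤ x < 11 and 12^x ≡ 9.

6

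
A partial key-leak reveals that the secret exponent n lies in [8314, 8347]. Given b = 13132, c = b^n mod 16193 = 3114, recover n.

8325

Compute 13132^8314 mod 16193 = 8384, then multiply by 13132 repeatedly:
  13132^8314=8384  13132^8315=2481  13132^8316=176  13132^8317=11826  13132^8318=8162
  13132^8319=1917  13132^8320=10122  13132^8321=9960  13132^8322=3859  13132^8323=8491
  13132^8324=15007  13132^8325=3114
Found 3114 at exponent 8325.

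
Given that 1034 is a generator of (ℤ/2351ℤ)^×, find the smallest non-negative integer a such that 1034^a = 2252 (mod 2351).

Baby-step giant-step with m = ceil(sqrt(2350)) = 49.
Baby table (1034^j mod 2351 for j=0..48):
  0:1  1:1034  2:1802  3:1276  4:473  5:74  6:1284  7:1692
  8:384  9:2088  10:774  11:976  12:605  13:204  14:1697  15:852
  16:1694  17:101  18:990  19:975  20:1922  21:753  22:421  23:379
  24:1620  25:1168  26:1649  27:591  28:2185  29:2330  30:1796  31:2125
  32:1416  33:1822  34:797  35:1248  36:2084  37:1340  38:821  39:203
  40:663  41:1401  42:418  43:1979  44:916  45:2042  46:230  47:369
  48:684
Giant step factor: 1034^(-49) ≡ 1732 (mod 2351).
Scan 2252·1732^i mod 2351 for i = 0, 1, …:
  i=0: 2252   i=1: 155   i=2: 446   i=3: 1344
  i=4: 318   i=5: 642   i=6: 2272   i=7: 1881
  i=8: 1757   i=9: 930     …   i=34: 2021
  i=35: 2084
Match at i=35, j=36: a = 35·49 + 36 = 1751.

1751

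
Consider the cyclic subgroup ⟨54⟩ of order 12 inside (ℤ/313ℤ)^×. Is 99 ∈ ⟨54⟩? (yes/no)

yes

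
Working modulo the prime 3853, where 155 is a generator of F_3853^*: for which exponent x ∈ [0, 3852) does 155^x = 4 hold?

Baby-step giant-step with m = ceil(sqrt(3852)) = 63.
Baby table (155^j mod 3853 for j=0..62):
  0:1  1:155  2:907  3:1877  4:1960  5:3266  6:1487  7:3158
  8:159  9:1527  10:1652  11:1762  12:3400  13:2992  14:1400  15:1232
  16:2163  17:54  18:664  19:2742  20:1180  21:1809  22:2979  23:3238
  24:1000  25:880  26:1545  27:589  28:2676  29:2509  30:3595  31:2393
  32:1027  33:1212  34:2916  35:1179  36:1654  37:2072  38:1361  39:2893
  40:1467  41:58  42:1284  43:2517  44:982  45:1943  46:631  47:1480
  48:2073  49:1516  50:3800  51:3344  52:2018  53:697  54:151  55:287
  56:2102  57:2158  58:3132  59:3835  60:1063  61:2939  62:891
Giant step factor: 155^(-63) ≡ 869 (mod 3853).
Scan 4·869^i mod 3853 for i = 0, 1, …:
  i=0: 4   i=1: 3476   i=2: 3745   i=3: 2473
  i=4: 2916
Match at i=4, j=34: x = 4·63 + 34 = 286.

286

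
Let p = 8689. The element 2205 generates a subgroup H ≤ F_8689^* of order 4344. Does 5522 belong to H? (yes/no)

no

5522 ∈ ⟨2205⟩ iff 5522^4344 ≡ 1 (mod 8689), since |⟨2205⟩| = 4344.
5522^4344 mod 8689 = 8688.
Since 8688 ≠ 1, 5522 does not lie in the subgroup.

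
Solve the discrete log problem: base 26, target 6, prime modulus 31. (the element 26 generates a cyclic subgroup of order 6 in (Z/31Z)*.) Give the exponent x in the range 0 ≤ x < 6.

5

Successive powers of 26 modulo 31:
  26^0=1  26^1=26  26^2=25  26^3=30  26^4=5  26^5=6
So 26^5 ≡ 6 (mod 31), giving x = 5.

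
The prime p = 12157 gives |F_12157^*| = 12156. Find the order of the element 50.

12156

The order of 50 must divide p − 1 = 12156 = 2^2 · 3 · 1013.
Divisors: 1, 2, 3, 4, 6, 12, 1013, 2026, 3039, 4052, 6078, 12156.
Check each in increasing order: 50^1 ≡ 50;  50^2 ≡ 2500;  50^3 ≡ 3430;  50^4 ≡ 1302;  50^6 ≡ 9081;  50^12 ≡ 3630;  50^1013 ≡ 6966;  50^2026 ≡ 6569;  50^3039 ≡ 706;  50^4052 ≡ 6568;  50^6078 ≡ 12156;  50^12156 ≡ 1.
Smallest exponent giving 1 is 12156.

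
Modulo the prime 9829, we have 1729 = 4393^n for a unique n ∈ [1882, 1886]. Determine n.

1884

Compute 4393^1882 mod 9829 = 8754, then multiply by 4393 repeatedly:
  4393^1882=8754  4393^1883=5274  4393^1884=1729
Found 1729 at exponent 1884.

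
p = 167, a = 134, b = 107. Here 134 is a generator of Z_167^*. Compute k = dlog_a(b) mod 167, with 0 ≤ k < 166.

Baby-step giant-step with m = ceil(sqrt(166)) = 13.
Baby table (134^j mod 167 for j=0..12):
  0:1  1:134  2:87  3:135  4:54  5:55  6:22  7:109
  8:77  9:131  10:19  11:41  12:150
Giant step factor: 134^(-13) ≡ 103 (mod 167).
Scan 107·103^i mod 167 for i = 0, 1, …:
  i=0: 107   i=1: 166   i=2: 64   i=3: 79
  i=4: 121   i=5: 105   i=6: 127   i=7: 55
Match at i=7, j=5: k = 7·13 + 5 = 96.

96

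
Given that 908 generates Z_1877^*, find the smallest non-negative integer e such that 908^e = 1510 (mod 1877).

1501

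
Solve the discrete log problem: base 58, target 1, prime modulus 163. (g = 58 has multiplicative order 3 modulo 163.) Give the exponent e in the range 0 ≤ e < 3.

0

Successive powers of 58 modulo 163:
  58^0=1
So 58^0 ≡ 1 (mod 163), giving e = 0.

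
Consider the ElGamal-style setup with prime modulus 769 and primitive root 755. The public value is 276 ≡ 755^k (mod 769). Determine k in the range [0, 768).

Baby-step giant-step with m = ceil(sqrt(768)) = 28.
Baby table (755^j mod 769 for j=0..27):
  0:1  1:755  2:196  3:332  4:735  5:476  6:257  7:247
  8:387  9:734  10:490  11:61  12:684  13:421  14:258  15:233
  16:583  17:297  18:456  19:537  20:172  21:668  22:645  23:198
  24:304  25:358  26:371  27:189
Giant step factor: 755^(-28) ≡ 431 (mod 769).
Scan 276·431^i mod 769 for i = 0, 1, …:
  i=0: 276   i=1: 530   i=2: 37   i=3: 567
  i=4: 604   i=5: 402   i=6: 237   i=7: 639
  i=8: 107   i=9: 746   i=10: 84   i=11: 61
Match at i=11, j=11: k = 11·28 + 11 = 319.

319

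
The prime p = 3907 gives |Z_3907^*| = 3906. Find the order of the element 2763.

The order of 2763 must divide p − 1 = 3906 = 2 · 3^2 · 7 · 31.
Divisors: 1, 2, 3, 6, 7, 9, 14, 18, 21, 31, 42, 62, 63, 93, 126, 186, 217, 279, 434, 558, 651, 1302, 1953, 3906.
Check each in increasing order: 2763^1 ≡ 2763;  2763^2 ≡ 3798;  2763^3 ≡ 3579;  2763^6 ≡ 2095;  2763^7 ≡ 2218;  2763^9 ≡ 472;  2763^14 ≡ 611;  2763^18 ≡ 85;  2763^21 ≡ 3376;  2763^31 ≡ 3906;  2763^42 ≡ 657;  2763^62 ≡ 1.
Smallest exponent giving 1 is 62.

62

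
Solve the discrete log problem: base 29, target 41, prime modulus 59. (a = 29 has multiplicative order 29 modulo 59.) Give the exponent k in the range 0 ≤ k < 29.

Successive powers of 29 modulo 59:
  29^0=1  29^1=29  29^2=15  29^3=22  29^4=48  29^5=35
  29^6=12  29^7=53  29^8=3  29^9=28  29^10=45  29^11=7
  29^12=26  29^13=46  29^14=36  29^15=41
So 29^15 ≡ 41 (mod 59), giving k = 15.

15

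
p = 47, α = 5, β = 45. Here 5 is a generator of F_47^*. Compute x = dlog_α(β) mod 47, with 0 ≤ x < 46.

41

Baby-step giant-step with m = ceil(sqrt(46)) = 7.
Baby table (5^j mod 47 for j=0..6):
  0:1  1:5  2:25  3:31  4:14  5:23  6:21
Giant step factor: 5^(-7) ≡ 30 (mod 47).
Scan 45·30^i mod 47 for i = 0, 1, …:
  i=0: 45   i=1: 34   i=2: 33   i=3: 3
  i=4: 43   i=5: 21
Match at i=5, j=6: x = 5·7 + 6 = 41.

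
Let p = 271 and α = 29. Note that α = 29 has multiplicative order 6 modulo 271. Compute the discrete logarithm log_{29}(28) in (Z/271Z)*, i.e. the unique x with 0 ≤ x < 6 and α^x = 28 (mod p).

2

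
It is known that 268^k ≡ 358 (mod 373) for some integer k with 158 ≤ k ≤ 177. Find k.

163

Compute 268^158 mod 373 = 333, then multiply by 268 repeatedly:
  268^158=333  268^159=97  268^160=259  268^161=34  268^162=160
  268^163=358
Found 358 at exponent 163.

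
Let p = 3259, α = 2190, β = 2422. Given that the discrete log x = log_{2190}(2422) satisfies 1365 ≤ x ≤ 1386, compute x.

1377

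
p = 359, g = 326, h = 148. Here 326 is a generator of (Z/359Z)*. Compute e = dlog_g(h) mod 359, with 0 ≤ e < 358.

56

Baby-step giant-step with m = ceil(sqrt(358)) = 19.
Baby table (326^j mod 359 for j=0..18):
  0:1  1:326  2:12  3:322  4:144  5:274  6:292  7:57
  8:273  9:325  10:45  11:310  12:181  13:130  14:18  15:124
  16:216  17:52  18:79
Giant step factor: 326^(-19) ≡ 42 (mod 359).
Scan 148·42^i mod 359 for i = 0, 1, …:
  i=0: 148   i=1: 113   i=2: 79
Match at i=2, j=18: e = 2·19 + 18 = 56.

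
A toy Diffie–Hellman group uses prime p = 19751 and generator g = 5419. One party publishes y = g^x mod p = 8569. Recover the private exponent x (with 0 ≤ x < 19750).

19631

Baby-step giant-step with m = ceil(sqrt(19750)) = 141.
Baby table (5419^j mod 19751 for j=0..140):
  0:1  1:5419  2:15575  3:4902  4:18594  5:11035  6:12388  7:16674
  8:15332  9:11402  10:6310  11:4909  12:17025  13:1554  14:7200  15:8575
  16:13573  17:19114  18:4522  19:13478  20:17835  21:6222  22:2061  23:9244
  24:4700  25:10261  26:5294  27:9734  28:13376  29:18125  30:17403  31:15583
  32:8752  33:4937  34:10749  35:3132  36:6199  37:15681  38:6537  39:10460
  40:17121  41:8252  42:1324  43:5143  44:1256  45:11920  46:8710  47:14351
  48:8382  49:14509  50:15291  51:6484  52:19518  53:1437  54:5209  55:3392
  56:12818  57:16226  58:16993  59:5905  60:2575  61:9719  62:11095  63:1761
  64:3126  65:13187  66:1235  67:16627  68:17402  69:10164  70:12928  71:35
  72:11906  73:11848  74:13562  75:18758  76:10956  77:18809  78:10811  79:3343
  80:4050  81:3589  82:13807  83:3345  84:14888  85:14988  86:3860  87:1031
  88:17207  89:262  90:17457  91:11944  92:509  93:12882  94:7524  95:6492
  96:3617  97:7531  98:4923  99:13887  100:2343  101:16575  102:12128  103:10055
  104:14787  105:946  106:10865  107:19455  108:15558  109:11534  110:10582  111:6705
  112:12306  113:6838  114:2246  115:4458  116:2429  117:8585  118:8510  119:16856
  120:14040  121:1908  122:9679  123:11596  124:10793  125:4556  126:214  127:14108
  128:14882  129:2225  130:9165  131:11121  132:4398  133:13056  134:2382  135:10655
  136:7272  137:3723  138:9166  139:16540  140:222
Giant step factor: 5419^(-141) ≡ 19046 (mod 19751).
Scan 8569·19046^i mod 19751 for i = 0, 1, …:
  i=0: 8569   i=1: 2661   i=2: 340   i=3: 17063
  i=4: 18695   i=5: 13693   i=6: 4674   i=7: 3247
  i=8: 1981   i=9: 5716     …   i=138: 9709
  i=139: 8752
Match at i=139, j=32: x = 139·141 + 32 = 19631.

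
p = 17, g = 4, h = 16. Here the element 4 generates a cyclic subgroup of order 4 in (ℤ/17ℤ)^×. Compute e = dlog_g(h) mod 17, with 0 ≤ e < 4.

2

Successive powers of 4 modulo 17:
  4^0=1  4^1=4  4^2=16
So 4^2 ≡ 16 (mod 17), giving e = 2.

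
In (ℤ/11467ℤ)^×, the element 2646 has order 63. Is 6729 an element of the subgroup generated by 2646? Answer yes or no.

yes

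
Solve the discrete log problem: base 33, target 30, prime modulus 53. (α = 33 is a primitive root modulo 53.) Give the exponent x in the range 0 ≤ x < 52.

39

Baby-step giant-step with m = ceil(sqrt(52)) = 8.
Baby table (33^j mod 53 for j=0..7):
  0:1  1:33  2:29  3:3  4:46  5:34  6:9  7:32
Giant step factor: 33^(-8) ≡ 13 (mod 53).
Scan 30·13^i mod 53 for i = 0, 1, …:
  i=0: 30   i=1: 19   i=2: 35   i=3: 31
  i=4: 32
Match at i=4, j=7: x = 4·8 + 7 = 39.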